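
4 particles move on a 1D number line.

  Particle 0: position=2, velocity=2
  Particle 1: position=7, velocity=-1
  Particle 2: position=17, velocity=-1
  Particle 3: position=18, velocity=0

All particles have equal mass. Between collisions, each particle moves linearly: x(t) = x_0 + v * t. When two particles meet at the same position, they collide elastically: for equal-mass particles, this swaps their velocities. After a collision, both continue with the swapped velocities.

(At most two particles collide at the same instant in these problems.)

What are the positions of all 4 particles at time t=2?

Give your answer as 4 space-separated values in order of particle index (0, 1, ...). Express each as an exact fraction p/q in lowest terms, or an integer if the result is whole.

Answer: 5 6 15 18

Derivation:
Collision at t=5/3: particles 0 and 1 swap velocities; positions: p0=16/3 p1=16/3 p2=46/3 p3=18; velocities now: v0=-1 v1=2 v2=-1 v3=0
Advance to t=2 (no further collisions before then); velocities: v0=-1 v1=2 v2=-1 v3=0; positions = 5 6 15 18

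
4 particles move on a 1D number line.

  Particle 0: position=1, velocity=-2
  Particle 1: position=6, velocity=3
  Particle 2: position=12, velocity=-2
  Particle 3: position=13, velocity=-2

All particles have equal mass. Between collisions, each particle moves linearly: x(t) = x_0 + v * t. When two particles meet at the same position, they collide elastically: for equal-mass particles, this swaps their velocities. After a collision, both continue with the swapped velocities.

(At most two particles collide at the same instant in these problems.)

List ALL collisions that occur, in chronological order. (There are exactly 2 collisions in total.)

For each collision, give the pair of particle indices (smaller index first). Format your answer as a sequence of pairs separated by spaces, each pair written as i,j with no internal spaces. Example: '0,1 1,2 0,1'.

Collision at t=6/5: particles 1 and 2 swap velocities; positions: p0=-7/5 p1=48/5 p2=48/5 p3=53/5; velocities now: v0=-2 v1=-2 v2=3 v3=-2
Collision at t=7/5: particles 2 and 3 swap velocities; positions: p0=-9/5 p1=46/5 p2=51/5 p3=51/5; velocities now: v0=-2 v1=-2 v2=-2 v3=3

Answer: 1,2 2,3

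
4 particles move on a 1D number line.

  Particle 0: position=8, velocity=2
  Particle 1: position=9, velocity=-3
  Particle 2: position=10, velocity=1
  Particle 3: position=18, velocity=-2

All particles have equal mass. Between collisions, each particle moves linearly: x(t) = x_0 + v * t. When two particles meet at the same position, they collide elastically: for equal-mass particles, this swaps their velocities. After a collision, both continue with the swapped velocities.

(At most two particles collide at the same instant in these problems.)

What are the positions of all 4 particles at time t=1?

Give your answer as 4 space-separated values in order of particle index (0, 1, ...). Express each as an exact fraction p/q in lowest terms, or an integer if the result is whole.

Answer: 6 10 11 16

Derivation:
Collision at t=1/5: particles 0 and 1 swap velocities; positions: p0=42/5 p1=42/5 p2=51/5 p3=88/5; velocities now: v0=-3 v1=2 v2=1 v3=-2
Advance to t=1 (no further collisions before then); velocities: v0=-3 v1=2 v2=1 v3=-2; positions = 6 10 11 16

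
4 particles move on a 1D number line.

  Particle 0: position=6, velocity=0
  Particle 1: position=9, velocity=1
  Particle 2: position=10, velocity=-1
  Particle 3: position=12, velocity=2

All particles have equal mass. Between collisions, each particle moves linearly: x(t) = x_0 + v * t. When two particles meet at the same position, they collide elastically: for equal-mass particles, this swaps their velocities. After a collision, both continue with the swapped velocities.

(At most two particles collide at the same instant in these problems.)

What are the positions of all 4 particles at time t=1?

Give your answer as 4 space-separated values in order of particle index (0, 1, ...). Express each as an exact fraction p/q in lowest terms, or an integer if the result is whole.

Collision at t=1/2: particles 1 and 2 swap velocities; positions: p0=6 p1=19/2 p2=19/2 p3=13; velocities now: v0=0 v1=-1 v2=1 v3=2
Advance to t=1 (no further collisions before then); velocities: v0=0 v1=-1 v2=1 v3=2; positions = 6 9 10 14

Answer: 6 9 10 14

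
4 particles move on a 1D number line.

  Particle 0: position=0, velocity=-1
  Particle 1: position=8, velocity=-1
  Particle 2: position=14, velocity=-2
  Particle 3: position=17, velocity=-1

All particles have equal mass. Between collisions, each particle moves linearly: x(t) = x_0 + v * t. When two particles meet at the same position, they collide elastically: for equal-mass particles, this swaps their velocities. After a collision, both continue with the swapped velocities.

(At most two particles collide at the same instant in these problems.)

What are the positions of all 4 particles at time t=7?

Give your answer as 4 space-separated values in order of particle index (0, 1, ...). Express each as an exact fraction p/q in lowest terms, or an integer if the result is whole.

Collision at t=6: particles 1 and 2 swap velocities; positions: p0=-6 p1=2 p2=2 p3=11; velocities now: v0=-1 v1=-2 v2=-1 v3=-1
Advance to t=7 (no further collisions before then); velocities: v0=-1 v1=-2 v2=-1 v3=-1; positions = -7 0 1 10

Answer: -7 0 1 10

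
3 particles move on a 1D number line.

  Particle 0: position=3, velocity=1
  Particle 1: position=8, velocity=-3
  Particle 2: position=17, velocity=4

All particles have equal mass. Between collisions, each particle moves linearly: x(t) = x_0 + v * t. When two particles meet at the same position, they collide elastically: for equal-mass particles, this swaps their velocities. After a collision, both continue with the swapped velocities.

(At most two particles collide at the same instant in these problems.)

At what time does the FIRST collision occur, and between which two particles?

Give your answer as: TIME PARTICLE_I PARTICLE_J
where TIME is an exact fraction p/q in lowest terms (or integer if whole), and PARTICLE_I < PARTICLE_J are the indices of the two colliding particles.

Answer: 5/4 0 1

Derivation:
Pair (0,1): pos 3,8 vel 1,-3 -> gap=5, closing at 4/unit, collide at t=5/4
Pair (1,2): pos 8,17 vel -3,4 -> not approaching (rel speed -7 <= 0)
Earliest collision: t=5/4 between 0 and 1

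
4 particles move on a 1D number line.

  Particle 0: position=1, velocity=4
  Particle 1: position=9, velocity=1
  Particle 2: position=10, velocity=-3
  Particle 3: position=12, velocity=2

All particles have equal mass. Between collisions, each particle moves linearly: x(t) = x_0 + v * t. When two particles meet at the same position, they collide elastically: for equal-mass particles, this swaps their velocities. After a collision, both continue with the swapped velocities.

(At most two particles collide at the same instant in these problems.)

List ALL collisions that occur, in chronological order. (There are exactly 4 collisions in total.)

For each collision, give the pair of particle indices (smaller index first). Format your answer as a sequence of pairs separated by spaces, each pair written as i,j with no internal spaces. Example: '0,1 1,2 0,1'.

Collision at t=1/4: particles 1 and 2 swap velocities; positions: p0=2 p1=37/4 p2=37/4 p3=25/2; velocities now: v0=4 v1=-3 v2=1 v3=2
Collision at t=9/7: particles 0 and 1 swap velocities; positions: p0=43/7 p1=43/7 p2=72/7 p3=102/7; velocities now: v0=-3 v1=4 v2=1 v3=2
Collision at t=8/3: particles 1 and 2 swap velocities; positions: p0=2 p1=35/3 p2=35/3 p3=52/3; velocities now: v0=-3 v1=1 v2=4 v3=2
Collision at t=11/2: particles 2 and 3 swap velocities; positions: p0=-13/2 p1=29/2 p2=23 p3=23; velocities now: v0=-3 v1=1 v2=2 v3=4

Answer: 1,2 0,1 1,2 2,3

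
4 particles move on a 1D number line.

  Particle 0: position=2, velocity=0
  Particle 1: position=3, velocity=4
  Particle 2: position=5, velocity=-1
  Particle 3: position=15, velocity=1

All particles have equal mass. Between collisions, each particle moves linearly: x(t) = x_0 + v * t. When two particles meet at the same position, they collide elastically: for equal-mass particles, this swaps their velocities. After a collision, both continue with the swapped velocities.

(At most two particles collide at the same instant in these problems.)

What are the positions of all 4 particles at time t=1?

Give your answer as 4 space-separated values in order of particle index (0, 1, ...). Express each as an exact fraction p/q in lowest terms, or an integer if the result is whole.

Collision at t=2/5: particles 1 and 2 swap velocities; positions: p0=2 p1=23/5 p2=23/5 p3=77/5; velocities now: v0=0 v1=-1 v2=4 v3=1
Advance to t=1 (no further collisions before then); velocities: v0=0 v1=-1 v2=4 v3=1; positions = 2 4 7 16

Answer: 2 4 7 16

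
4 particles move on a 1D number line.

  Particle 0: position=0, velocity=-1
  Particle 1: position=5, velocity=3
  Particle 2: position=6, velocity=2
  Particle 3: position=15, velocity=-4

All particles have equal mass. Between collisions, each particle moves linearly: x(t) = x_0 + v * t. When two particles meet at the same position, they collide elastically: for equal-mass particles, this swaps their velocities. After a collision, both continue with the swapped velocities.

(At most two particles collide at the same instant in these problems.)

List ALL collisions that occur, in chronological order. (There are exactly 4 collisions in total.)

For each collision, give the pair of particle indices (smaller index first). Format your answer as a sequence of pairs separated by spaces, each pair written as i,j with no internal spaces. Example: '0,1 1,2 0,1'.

Answer: 1,2 2,3 1,2 0,1

Derivation:
Collision at t=1: particles 1 and 2 swap velocities; positions: p0=-1 p1=8 p2=8 p3=11; velocities now: v0=-1 v1=2 v2=3 v3=-4
Collision at t=10/7: particles 2 and 3 swap velocities; positions: p0=-10/7 p1=62/7 p2=65/7 p3=65/7; velocities now: v0=-1 v1=2 v2=-4 v3=3
Collision at t=3/2: particles 1 and 2 swap velocities; positions: p0=-3/2 p1=9 p2=9 p3=19/2; velocities now: v0=-1 v1=-4 v2=2 v3=3
Collision at t=5: particles 0 and 1 swap velocities; positions: p0=-5 p1=-5 p2=16 p3=20; velocities now: v0=-4 v1=-1 v2=2 v3=3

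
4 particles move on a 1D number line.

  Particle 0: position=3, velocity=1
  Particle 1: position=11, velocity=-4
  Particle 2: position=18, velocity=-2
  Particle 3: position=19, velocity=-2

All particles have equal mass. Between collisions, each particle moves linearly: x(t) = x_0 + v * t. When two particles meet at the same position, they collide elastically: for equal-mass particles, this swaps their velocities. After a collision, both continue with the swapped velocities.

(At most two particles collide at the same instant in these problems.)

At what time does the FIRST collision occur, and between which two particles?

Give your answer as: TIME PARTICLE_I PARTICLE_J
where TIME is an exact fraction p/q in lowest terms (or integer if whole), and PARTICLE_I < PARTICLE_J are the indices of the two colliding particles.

Answer: 8/5 0 1

Derivation:
Pair (0,1): pos 3,11 vel 1,-4 -> gap=8, closing at 5/unit, collide at t=8/5
Pair (1,2): pos 11,18 vel -4,-2 -> not approaching (rel speed -2 <= 0)
Pair (2,3): pos 18,19 vel -2,-2 -> not approaching (rel speed 0 <= 0)
Earliest collision: t=8/5 between 0 and 1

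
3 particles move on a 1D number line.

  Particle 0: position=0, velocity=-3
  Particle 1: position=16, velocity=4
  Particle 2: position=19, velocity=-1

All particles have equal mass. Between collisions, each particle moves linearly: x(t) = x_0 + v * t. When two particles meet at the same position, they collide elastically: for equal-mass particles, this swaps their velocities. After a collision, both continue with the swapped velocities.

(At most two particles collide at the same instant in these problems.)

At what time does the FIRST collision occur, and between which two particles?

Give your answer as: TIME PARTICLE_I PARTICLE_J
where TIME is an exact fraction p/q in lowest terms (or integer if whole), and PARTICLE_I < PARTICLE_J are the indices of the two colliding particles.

Answer: 3/5 1 2

Derivation:
Pair (0,1): pos 0,16 vel -3,4 -> not approaching (rel speed -7 <= 0)
Pair (1,2): pos 16,19 vel 4,-1 -> gap=3, closing at 5/unit, collide at t=3/5
Earliest collision: t=3/5 between 1 and 2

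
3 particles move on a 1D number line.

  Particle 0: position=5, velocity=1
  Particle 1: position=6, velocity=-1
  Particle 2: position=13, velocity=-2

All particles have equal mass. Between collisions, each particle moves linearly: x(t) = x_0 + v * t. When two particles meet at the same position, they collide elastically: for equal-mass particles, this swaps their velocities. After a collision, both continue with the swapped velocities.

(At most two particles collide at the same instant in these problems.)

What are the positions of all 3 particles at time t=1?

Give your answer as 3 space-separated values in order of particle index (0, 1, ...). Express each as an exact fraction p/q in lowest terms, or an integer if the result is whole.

Answer: 5 6 11

Derivation:
Collision at t=1/2: particles 0 and 1 swap velocities; positions: p0=11/2 p1=11/2 p2=12; velocities now: v0=-1 v1=1 v2=-2
Advance to t=1 (no further collisions before then); velocities: v0=-1 v1=1 v2=-2; positions = 5 6 11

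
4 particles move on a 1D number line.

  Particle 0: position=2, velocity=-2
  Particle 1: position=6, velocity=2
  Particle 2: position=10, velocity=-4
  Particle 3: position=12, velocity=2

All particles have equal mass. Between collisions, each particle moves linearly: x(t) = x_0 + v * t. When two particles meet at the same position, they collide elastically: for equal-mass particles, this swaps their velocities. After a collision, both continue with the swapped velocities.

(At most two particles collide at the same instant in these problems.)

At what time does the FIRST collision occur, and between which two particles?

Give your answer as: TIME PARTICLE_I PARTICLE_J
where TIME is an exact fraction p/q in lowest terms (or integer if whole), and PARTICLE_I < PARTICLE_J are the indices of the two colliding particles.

Pair (0,1): pos 2,6 vel -2,2 -> not approaching (rel speed -4 <= 0)
Pair (1,2): pos 6,10 vel 2,-4 -> gap=4, closing at 6/unit, collide at t=2/3
Pair (2,3): pos 10,12 vel -4,2 -> not approaching (rel speed -6 <= 0)
Earliest collision: t=2/3 between 1 and 2

Answer: 2/3 1 2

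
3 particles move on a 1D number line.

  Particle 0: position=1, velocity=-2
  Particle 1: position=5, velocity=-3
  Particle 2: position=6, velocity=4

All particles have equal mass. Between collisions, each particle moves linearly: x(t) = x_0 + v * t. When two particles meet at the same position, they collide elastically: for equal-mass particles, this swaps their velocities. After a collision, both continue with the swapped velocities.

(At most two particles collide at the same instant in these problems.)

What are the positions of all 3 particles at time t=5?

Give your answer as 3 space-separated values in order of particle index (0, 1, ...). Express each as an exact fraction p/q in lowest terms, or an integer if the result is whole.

Answer: -10 -9 26

Derivation:
Collision at t=4: particles 0 and 1 swap velocities; positions: p0=-7 p1=-7 p2=22; velocities now: v0=-3 v1=-2 v2=4
Advance to t=5 (no further collisions before then); velocities: v0=-3 v1=-2 v2=4; positions = -10 -9 26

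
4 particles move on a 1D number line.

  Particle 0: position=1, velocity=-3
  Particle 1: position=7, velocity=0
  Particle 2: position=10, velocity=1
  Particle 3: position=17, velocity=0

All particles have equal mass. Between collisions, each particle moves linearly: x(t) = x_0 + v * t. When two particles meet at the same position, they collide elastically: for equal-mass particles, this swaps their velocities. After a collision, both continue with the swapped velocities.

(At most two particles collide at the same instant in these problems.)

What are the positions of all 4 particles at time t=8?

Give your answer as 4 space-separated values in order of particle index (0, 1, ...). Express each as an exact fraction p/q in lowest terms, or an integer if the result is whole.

Answer: -23 7 17 18

Derivation:
Collision at t=7: particles 2 and 3 swap velocities; positions: p0=-20 p1=7 p2=17 p3=17; velocities now: v0=-3 v1=0 v2=0 v3=1
Advance to t=8 (no further collisions before then); velocities: v0=-3 v1=0 v2=0 v3=1; positions = -23 7 17 18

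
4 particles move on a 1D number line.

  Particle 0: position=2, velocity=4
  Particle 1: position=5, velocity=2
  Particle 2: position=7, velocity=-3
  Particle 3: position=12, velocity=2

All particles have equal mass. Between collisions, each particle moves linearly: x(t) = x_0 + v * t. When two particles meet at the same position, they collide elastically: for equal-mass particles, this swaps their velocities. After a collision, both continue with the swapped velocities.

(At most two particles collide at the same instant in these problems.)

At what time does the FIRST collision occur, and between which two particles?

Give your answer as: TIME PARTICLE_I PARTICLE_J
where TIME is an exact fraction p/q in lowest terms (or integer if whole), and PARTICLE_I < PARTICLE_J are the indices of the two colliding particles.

Answer: 2/5 1 2

Derivation:
Pair (0,1): pos 2,5 vel 4,2 -> gap=3, closing at 2/unit, collide at t=3/2
Pair (1,2): pos 5,7 vel 2,-3 -> gap=2, closing at 5/unit, collide at t=2/5
Pair (2,3): pos 7,12 vel -3,2 -> not approaching (rel speed -5 <= 0)
Earliest collision: t=2/5 between 1 and 2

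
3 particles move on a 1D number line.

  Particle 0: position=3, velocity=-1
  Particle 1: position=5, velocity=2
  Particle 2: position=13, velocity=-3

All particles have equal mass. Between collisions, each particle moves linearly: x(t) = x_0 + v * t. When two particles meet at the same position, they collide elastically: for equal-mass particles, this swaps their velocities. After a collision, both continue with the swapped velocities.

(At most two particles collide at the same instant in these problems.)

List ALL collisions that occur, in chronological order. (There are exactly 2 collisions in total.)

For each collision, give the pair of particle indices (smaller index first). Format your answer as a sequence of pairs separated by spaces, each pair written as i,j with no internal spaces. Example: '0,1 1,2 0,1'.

Collision at t=8/5: particles 1 and 2 swap velocities; positions: p0=7/5 p1=41/5 p2=41/5; velocities now: v0=-1 v1=-3 v2=2
Collision at t=5: particles 0 and 1 swap velocities; positions: p0=-2 p1=-2 p2=15; velocities now: v0=-3 v1=-1 v2=2

Answer: 1,2 0,1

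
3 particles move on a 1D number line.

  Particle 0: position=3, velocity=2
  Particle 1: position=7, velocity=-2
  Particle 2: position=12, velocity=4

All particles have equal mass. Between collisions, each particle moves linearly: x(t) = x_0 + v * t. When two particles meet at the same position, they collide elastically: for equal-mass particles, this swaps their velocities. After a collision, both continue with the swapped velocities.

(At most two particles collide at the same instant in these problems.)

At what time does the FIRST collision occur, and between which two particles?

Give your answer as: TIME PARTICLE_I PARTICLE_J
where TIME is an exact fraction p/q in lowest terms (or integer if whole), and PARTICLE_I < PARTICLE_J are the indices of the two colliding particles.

Answer: 1 0 1

Derivation:
Pair (0,1): pos 3,7 vel 2,-2 -> gap=4, closing at 4/unit, collide at t=1
Pair (1,2): pos 7,12 vel -2,4 -> not approaching (rel speed -6 <= 0)
Earliest collision: t=1 between 0 and 1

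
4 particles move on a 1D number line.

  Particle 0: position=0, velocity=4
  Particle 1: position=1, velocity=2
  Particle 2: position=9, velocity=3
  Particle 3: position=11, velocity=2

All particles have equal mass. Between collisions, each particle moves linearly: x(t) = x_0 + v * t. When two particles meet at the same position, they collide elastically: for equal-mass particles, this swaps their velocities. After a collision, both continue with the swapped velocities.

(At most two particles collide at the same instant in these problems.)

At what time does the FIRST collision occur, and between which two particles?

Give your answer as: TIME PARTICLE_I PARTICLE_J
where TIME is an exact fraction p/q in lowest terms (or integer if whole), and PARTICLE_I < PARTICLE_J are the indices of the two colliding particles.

Pair (0,1): pos 0,1 vel 4,2 -> gap=1, closing at 2/unit, collide at t=1/2
Pair (1,2): pos 1,9 vel 2,3 -> not approaching (rel speed -1 <= 0)
Pair (2,3): pos 9,11 vel 3,2 -> gap=2, closing at 1/unit, collide at t=2
Earliest collision: t=1/2 between 0 and 1

Answer: 1/2 0 1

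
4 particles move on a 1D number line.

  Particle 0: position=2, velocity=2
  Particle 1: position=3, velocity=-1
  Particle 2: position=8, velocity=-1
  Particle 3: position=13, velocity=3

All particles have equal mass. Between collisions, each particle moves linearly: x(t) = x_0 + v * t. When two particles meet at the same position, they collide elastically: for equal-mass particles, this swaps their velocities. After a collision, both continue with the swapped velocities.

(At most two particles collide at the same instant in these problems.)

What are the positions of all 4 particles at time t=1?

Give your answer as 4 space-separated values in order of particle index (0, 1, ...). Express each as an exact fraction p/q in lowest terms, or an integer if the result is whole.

Collision at t=1/3: particles 0 and 1 swap velocities; positions: p0=8/3 p1=8/3 p2=23/3 p3=14; velocities now: v0=-1 v1=2 v2=-1 v3=3
Advance to t=1 (no further collisions before then); velocities: v0=-1 v1=2 v2=-1 v3=3; positions = 2 4 7 16

Answer: 2 4 7 16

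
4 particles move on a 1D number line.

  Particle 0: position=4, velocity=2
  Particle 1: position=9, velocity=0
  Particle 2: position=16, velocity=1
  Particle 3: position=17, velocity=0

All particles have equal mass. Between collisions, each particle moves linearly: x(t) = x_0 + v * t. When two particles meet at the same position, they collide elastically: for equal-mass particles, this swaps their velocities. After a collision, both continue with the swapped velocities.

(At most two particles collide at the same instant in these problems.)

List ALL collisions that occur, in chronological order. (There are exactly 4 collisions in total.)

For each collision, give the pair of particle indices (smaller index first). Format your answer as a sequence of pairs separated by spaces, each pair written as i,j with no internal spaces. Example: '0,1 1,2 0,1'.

Collision at t=1: particles 2 and 3 swap velocities; positions: p0=6 p1=9 p2=17 p3=17; velocities now: v0=2 v1=0 v2=0 v3=1
Collision at t=5/2: particles 0 and 1 swap velocities; positions: p0=9 p1=9 p2=17 p3=37/2; velocities now: v0=0 v1=2 v2=0 v3=1
Collision at t=13/2: particles 1 and 2 swap velocities; positions: p0=9 p1=17 p2=17 p3=45/2; velocities now: v0=0 v1=0 v2=2 v3=1
Collision at t=12: particles 2 and 3 swap velocities; positions: p0=9 p1=17 p2=28 p3=28; velocities now: v0=0 v1=0 v2=1 v3=2

Answer: 2,3 0,1 1,2 2,3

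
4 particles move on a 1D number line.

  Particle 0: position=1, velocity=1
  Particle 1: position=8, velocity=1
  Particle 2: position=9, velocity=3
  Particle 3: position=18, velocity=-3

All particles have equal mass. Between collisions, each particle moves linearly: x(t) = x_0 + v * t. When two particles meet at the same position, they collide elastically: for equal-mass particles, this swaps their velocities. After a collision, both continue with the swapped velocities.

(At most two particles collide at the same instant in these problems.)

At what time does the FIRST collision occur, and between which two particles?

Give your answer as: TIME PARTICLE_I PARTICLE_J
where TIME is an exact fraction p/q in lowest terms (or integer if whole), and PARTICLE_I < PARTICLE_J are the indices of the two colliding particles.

Answer: 3/2 2 3

Derivation:
Pair (0,1): pos 1,8 vel 1,1 -> not approaching (rel speed 0 <= 0)
Pair (1,2): pos 8,9 vel 1,3 -> not approaching (rel speed -2 <= 0)
Pair (2,3): pos 9,18 vel 3,-3 -> gap=9, closing at 6/unit, collide at t=3/2
Earliest collision: t=3/2 between 2 and 3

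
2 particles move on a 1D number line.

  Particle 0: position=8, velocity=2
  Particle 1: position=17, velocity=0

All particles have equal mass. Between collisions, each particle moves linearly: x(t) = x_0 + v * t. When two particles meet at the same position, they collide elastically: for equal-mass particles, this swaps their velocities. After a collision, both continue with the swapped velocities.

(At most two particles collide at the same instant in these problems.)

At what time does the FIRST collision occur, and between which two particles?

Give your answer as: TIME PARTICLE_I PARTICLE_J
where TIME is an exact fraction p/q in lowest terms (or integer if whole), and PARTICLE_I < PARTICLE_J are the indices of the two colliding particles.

Answer: 9/2 0 1

Derivation:
Pair (0,1): pos 8,17 vel 2,0 -> gap=9, closing at 2/unit, collide at t=9/2
Earliest collision: t=9/2 between 0 and 1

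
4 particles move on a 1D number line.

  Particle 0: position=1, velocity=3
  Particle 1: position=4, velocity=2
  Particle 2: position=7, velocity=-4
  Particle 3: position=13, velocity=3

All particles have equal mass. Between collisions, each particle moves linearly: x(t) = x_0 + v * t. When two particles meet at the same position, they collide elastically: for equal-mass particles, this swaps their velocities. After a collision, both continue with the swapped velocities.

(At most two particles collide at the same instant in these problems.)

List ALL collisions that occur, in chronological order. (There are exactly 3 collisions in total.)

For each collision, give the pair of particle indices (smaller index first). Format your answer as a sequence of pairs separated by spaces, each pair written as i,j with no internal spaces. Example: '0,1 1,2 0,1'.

Collision at t=1/2: particles 1 and 2 swap velocities; positions: p0=5/2 p1=5 p2=5 p3=29/2; velocities now: v0=3 v1=-4 v2=2 v3=3
Collision at t=6/7: particles 0 and 1 swap velocities; positions: p0=25/7 p1=25/7 p2=40/7 p3=109/7; velocities now: v0=-4 v1=3 v2=2 v3=3
Collision at t=3: particles 1 and 2 swap velocities; positions: p0=-5 p1=10 p2=10 p3=22; velocities now: v0=-4 v1=2 v2=3 v3=3

Answer: 1,2 0,1 1,2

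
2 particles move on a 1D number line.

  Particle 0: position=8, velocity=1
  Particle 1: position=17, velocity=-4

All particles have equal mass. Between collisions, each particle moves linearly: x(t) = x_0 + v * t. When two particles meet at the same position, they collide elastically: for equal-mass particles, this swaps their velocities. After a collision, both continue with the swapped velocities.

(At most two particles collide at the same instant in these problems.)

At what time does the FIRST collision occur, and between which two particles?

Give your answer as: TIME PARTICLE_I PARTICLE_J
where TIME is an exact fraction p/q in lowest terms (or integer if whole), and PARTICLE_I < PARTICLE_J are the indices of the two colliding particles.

Pair (0,1): pos 8,17 vel 1,-4 -> gap=9, closing at 5/unit, collide at t=9/5
Earliest collision: t=9/5 between 0 and 1

Answer: 9/5 0 1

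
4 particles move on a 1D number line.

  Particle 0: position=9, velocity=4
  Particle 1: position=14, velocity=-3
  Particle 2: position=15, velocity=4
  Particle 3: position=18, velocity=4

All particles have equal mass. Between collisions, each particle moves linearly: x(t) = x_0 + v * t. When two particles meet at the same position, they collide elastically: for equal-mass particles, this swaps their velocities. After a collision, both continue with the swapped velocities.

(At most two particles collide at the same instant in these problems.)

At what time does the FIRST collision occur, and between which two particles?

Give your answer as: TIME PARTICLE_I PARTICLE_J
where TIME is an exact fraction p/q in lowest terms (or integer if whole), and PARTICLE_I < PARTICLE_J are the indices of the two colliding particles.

Answer: 5/7 0 1

Derivation:
Pair (0,1): pos 9,14 vel 4,-3 -> gap=5, closing at 7/unit, collide at t=5/7
Pair (1,2): pos 14,15 vel -3,4 -> not approaching (rel speed -7 <= 0)
Pair (2,3): pos 15,18 vel 4,4 -> not approaching (rel speed 0 <= 0)
Earliest collision: t=5/7 between 0 and 1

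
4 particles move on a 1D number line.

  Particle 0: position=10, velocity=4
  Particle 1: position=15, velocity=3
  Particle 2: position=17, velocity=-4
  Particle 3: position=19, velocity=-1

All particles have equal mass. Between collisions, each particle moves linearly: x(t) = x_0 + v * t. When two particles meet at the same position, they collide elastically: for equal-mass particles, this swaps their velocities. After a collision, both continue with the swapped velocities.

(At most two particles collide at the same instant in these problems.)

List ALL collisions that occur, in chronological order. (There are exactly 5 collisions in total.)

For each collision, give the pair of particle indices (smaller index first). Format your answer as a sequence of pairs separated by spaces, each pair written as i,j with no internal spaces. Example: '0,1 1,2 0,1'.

Collision at t=2/7: particles 1 and 2 swap velocities; positions: p0=78/7 p1=111/7 p2=111/7 p3=131/7; velocities now: v0=4 v1=-4 v2=3 v3=-1
Collision at t=7/8: particles 0 and 1 swap velocities; positions: p0=27/2 p1=27/2 p2=141/8 p3=145/8; velocities now: v0=-4 v1=4 v2=3 v3=-1
Collision at t=1: particles 2 and 3 swap velocities; positions: p0=13 p1=14 p2=18 p3=18; velocities now: v0=-4 v1=4 v2=-1 v3=3
Collision at t=9/5: particles 1 and 2 swap velocities; positions: p0=49/5 p1=86/5 p2=86/5 p3=102/5; velocities now: v0=-4 v1=-1 v2=4 v3=3
Collision at t=5: particles 2 and 3 swap velocities; positions: p0=-3 p1=14 p2=30 p3=30; velocities now: v0=-4 v1=-1 v2=3 v3=4

Answer: 1,2 0,1 2,3 1,2 2,3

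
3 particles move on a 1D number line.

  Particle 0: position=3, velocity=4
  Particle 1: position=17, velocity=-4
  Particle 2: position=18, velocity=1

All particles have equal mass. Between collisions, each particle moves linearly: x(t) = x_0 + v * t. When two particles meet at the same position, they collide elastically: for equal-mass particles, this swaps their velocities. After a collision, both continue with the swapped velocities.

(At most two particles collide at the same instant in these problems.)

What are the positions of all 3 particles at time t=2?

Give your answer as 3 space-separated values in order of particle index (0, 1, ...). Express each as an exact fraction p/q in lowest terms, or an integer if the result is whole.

Answer: 9 11 20

Derivation:
Collision at t=7/4: particles 0 and 1 swap velocities; positions: p0=10 p1=10 p2=79/4; velocities now: v0=-4 v1=4 v2=1
Advance to t=2 (no further collisions before then); velocities: v0=-4 v1=4 v2=1; positions = 9 11 20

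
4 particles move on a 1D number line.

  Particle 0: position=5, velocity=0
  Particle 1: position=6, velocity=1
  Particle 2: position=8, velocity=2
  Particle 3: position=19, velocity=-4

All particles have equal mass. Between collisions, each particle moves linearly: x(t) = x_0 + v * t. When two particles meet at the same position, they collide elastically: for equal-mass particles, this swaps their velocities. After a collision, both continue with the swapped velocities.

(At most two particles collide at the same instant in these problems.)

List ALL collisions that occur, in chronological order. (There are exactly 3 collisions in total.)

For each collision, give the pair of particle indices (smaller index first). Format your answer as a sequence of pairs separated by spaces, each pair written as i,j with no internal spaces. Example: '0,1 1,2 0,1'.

Answer: 2,3 1,2 0,1

Derivation:
Collision at t=11/6: particles 2 and 3 swap velocities; positions: p0=5 p1=47/6 p2=35/3 p3=35/3; velocities now: v0=0 v1=1 v2=-4 v3=2
Collision at t=13/5: particles 1 and 2 swap velocities; positions: p0=5 p1=43/5 p2=43/5 p3=66/5; velocities now: v0=0 v1=-4 v2=1 v3=2
Collision at t=7/2: particles 0 and 1 swap velocities; positions: p0=5 p1=5 p2=19/2 p3=15; velocities now: v0=-4 v1=0 v2=1 v3=2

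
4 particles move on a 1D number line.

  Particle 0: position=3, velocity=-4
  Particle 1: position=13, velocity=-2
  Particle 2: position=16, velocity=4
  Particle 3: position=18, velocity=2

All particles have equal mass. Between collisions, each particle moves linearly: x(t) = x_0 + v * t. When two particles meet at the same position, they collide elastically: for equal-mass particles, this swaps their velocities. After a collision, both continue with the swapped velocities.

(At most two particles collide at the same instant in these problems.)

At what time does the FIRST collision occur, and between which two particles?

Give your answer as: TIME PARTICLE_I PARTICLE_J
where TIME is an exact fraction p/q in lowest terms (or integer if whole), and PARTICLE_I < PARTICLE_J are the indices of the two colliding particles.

Answer: 1 2 3

Derivation:
Pair (0,1): pos 3,13 vel -4,-2 -> not approaching (rel speed -2 <= 0)
Pair (1,2): pos 13,16 vel -2,4 -> not approaching (rel speed -6 <= 0)
Pair (2,3): pos 16,18 vel 4,2 -> gap=2, closing at 2/unit, collide at t=1
Earliest collision: t=1 between 2 and 3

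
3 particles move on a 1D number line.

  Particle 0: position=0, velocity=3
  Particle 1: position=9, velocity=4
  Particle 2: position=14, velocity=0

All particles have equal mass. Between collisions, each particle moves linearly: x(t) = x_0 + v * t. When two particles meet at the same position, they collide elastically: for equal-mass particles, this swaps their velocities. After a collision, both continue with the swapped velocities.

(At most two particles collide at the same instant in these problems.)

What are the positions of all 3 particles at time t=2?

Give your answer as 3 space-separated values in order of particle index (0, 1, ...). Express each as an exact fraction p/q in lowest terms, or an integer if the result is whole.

Answer: 6 14 17

Derivation:
Collision at t=5/4: particles 1 and 2 swap velocities; positions: p0=15/4 p1=14 p2=14; velocities now: v0=3 v1=0 v2=4
Advance to t=2 (no further collisions before then); velocities: v0=3 v1=0 v2=4; positions = 6 14 17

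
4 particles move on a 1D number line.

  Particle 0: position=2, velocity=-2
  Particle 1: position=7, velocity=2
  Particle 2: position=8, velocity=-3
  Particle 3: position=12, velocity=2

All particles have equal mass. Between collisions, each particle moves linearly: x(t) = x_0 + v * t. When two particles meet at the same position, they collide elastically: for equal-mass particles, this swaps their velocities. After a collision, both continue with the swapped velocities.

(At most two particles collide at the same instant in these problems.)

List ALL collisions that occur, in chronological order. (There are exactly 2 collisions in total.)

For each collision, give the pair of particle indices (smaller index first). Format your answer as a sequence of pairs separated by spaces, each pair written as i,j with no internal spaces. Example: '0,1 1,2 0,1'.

Answer: 1,2 0,1

Derivation:
Collision at t=1/5: particles 1 and 2 swap velocities; positions: p0=8/5 p1=37/5 p2=37/5 p3=62/5; velocities now: v0=-2 v1=-3 v2=2 v3=2
Collision at t=6: particles 0 and 1 swap velocities; positions: p0=-10 p1=-10 p2=19 p3=24; velocities now: v0=-3 v1=-2 v2=2 v3=2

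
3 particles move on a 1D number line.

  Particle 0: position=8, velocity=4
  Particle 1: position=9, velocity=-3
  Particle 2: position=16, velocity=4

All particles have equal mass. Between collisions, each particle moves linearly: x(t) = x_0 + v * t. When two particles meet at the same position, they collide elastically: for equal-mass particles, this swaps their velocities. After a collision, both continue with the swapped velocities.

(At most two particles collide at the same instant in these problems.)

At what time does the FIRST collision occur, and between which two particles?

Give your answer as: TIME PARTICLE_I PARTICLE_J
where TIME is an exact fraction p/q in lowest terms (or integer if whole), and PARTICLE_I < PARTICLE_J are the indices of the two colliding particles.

Pair (0,1): pos 8,9 vel 4,-3 -> gap=1, closing at 7/unit, collide at t=1/7
Pair (1,2): pos 9,16 vel -3,4 -> not approaching (rel speed -7 <= 0)
Earliest collision: t=1/7 between 0 and 1

Answer: 1/7 0 1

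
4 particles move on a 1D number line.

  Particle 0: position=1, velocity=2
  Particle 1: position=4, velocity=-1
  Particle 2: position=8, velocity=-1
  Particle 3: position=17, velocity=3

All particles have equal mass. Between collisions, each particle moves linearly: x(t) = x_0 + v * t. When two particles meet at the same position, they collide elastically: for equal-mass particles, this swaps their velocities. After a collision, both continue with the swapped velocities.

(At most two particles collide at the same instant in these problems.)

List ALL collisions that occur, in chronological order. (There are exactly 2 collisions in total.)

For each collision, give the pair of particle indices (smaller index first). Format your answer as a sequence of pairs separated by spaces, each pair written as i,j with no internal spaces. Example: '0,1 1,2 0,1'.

Answer: 0,1 1,2

Derivation:
Collision at t=1: particles 0 and 1 swap velocities; positions: p0=3 p1=3 p2=7 p3=20; velocities now: v0=-1 v1=2 v2=-1 v3=3
Collision at t=7/3: particles 1 and 2 swap velocities; positions: p0=5/3 p1=17/3 p2=17/3 p3=24; velocities now: v0=-1 v1=-1 v2=2 v3=3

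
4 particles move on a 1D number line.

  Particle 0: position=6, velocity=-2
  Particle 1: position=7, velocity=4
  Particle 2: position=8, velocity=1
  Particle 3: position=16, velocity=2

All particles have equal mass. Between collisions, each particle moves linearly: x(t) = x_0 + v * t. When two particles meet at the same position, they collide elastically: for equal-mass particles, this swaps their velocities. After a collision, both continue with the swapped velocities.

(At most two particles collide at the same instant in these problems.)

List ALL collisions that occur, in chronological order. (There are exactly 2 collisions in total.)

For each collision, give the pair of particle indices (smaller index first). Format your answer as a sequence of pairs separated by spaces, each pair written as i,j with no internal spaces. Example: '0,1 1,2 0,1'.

Collision at t=1/3: particles 1 and 2 swap velocities; positions: p0=16/3 p1=25/3 p2=25/3 p3=50/3; velocities now: v0=-2 v1=1 v2=4 v3=2
Collision at t=9/2: particles 2 and 3 swap velocities; positions: p0=-3 p1=25/2 p2=25 p3=25; velocities now: v0=-2 v1=1 v2=2 v3=4

Answer: 1,2 2,3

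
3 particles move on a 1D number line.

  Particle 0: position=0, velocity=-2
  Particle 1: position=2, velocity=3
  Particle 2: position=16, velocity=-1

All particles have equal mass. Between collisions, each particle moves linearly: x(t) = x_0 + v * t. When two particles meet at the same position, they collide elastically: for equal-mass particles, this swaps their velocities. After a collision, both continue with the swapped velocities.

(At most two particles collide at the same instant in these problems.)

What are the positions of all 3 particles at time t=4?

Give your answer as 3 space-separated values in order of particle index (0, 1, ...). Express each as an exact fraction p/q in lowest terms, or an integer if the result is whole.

Answer: -8 12 14

Derivation:
Collision at t=7/2: particles 1 and 2 swap velocities; positions: p0=-7 p1=25/2 p2=25/2; velocities now: v0=-2 v1=-1 v2=3
Advance to t=4 (no further collisions before then); velocities: v0=-2 v1=-1 v2=3; positions = -8 12 14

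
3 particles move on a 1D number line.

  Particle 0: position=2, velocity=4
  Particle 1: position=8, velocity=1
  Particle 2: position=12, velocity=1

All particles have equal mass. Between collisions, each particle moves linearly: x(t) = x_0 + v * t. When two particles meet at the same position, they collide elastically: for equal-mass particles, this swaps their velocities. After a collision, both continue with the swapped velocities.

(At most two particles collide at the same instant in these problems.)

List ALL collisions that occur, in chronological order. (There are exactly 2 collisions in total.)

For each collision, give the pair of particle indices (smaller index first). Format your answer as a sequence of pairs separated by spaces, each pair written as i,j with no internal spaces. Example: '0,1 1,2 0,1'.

Answer: 0,1 1,2

Derivation:
Collision at t=2: particles 0 and 1 swap velocities; positions: p0=10 p1=10 p2=14; velocities now: v0=1 v1=4 v2=1
Collision at t=10/3: particles 1 and 2 swap velocities; positions: p0=34/3 p1=46/3 p2=46/3; velocities now: v0=1 v1=1 v2=4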